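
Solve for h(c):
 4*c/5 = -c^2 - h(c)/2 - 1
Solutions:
 h(c) = -2*c^2 - 8*c/5 - 2


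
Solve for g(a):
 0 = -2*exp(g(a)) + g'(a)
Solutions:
 g(a) = log(-1/(C1 + 2*a))


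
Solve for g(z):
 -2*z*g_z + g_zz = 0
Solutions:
 g(z) = C1 + C2*erfi(z)


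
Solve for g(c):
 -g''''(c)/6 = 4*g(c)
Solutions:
 g(c) = (C1*sin(6^(1/4)*c) + C2*cos(6^(1/4)*c))*exp(-6^(1/4)*c) + (C3*sin(6^(1/4)*c) + C4*cos(6^(1/4)*c))*exp(6^(1/4)*c)


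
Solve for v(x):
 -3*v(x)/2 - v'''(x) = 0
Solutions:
 v(x) = C3*exp(-2^(2/3)*3^(1/3)*x/2) + (C1*sin(2^(2/3)*3^(5/6)*x/4) + C2*cos(2^(2/3)*3^(5/6)*x/4))*exp(2^(2/3)*3^(1/3)*x/4)


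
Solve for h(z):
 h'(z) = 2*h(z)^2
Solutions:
 h(z) = -1/(C1 + 2*z)


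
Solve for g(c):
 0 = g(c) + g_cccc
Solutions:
 g(c) = (C1*sin(sqrt(2)*c/2) + C2*cos(sqrt(2)*c/2))*exp(-sqrt(2)*c/2) + (C3*sin(sqrt(2)*c/2) + C4*cos(sqrt(2)*c/2))*exp(sqrt(2)*c/2)


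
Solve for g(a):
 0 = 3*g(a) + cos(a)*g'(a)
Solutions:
 g(a) = C1*(sin(a) - 1)^(3/2)/(sin(a) + 1)^(3/2)


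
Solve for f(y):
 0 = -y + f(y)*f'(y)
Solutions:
 f(y) = -sqrt(C1 + y^2)
 f(y) = sqrt(C1 + y^2)


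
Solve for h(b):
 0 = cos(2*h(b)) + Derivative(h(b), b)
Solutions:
 h(b) = -asin((C1 + exp(4*b))/(C1 - exp(4*b)))/2 + pi/2
 h(b) = asin((C1 + exp(4*b))/(C1 - exp(4*b)))/2


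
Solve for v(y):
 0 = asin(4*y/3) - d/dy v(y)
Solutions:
 v(y) = C1 + y*asin(4*y/3) + sqrt(9 - 16*y^2)/4


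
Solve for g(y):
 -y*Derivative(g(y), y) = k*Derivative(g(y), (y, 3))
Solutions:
 g(y) = C1 + Integral(C2*airyai(y*(-1/k)^(1/3)) + C3*airybi(y*(-1/k)^(1/3)), y)


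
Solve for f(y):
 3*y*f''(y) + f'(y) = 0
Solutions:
 f(y) = C1 + C2*y^(2/3)


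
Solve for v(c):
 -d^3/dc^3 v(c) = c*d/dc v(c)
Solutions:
 v(c) = C1 + Integral(C2*airyai(-c) + C3*airybi(-c), c)


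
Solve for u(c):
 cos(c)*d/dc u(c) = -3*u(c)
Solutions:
 u(c) = C1*(sin(c) - 1)^(3/2)/(sin(c) + 1)^(3/2)


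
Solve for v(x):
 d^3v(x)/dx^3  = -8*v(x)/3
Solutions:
 v(x) = C3*exp(-2*3^(2/3)*x/3) + (C1*sin(3^(1/6)*x) + C2*cos(3^(1/6)*x))*exp(3^(2/3)*x/3)


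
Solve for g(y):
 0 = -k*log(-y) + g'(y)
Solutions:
 g(y) = C1 + k*y*log(-y) - k*y


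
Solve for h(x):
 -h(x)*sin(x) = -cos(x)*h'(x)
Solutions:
 h(x) = C1/cos(x)


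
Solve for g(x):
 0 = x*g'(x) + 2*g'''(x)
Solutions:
 g(x) = C1 + Integral(C2*airyai(-2^(2/3)*x/2) + C3*airybi(-2^(2/3)*x/2), x)


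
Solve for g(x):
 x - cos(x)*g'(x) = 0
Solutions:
 g(x) = C1 + Integral(x/cos(x), x)


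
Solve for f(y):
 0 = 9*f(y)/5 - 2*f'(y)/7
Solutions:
 f(y) = C1*exp(63*y/10)


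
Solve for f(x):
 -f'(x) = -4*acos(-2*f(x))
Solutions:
 Integral(1/acos(-2*_y), (_y, f(x))) = C1 + 4*x


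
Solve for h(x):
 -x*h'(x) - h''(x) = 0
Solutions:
 h(x) = C1 + C2*erf(sqrt(2)*x/2)


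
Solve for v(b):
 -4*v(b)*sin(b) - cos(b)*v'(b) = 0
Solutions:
 v(b) = C1*cos(b)^4


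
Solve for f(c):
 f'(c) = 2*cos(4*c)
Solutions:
 f(c) = C1 + sin(4*c)/2


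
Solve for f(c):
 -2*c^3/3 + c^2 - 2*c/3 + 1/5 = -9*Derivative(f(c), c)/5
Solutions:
 f(c) = C1 + 5*c^4/54 - 5*c^3/27 + 5*c^2/27 - c/9


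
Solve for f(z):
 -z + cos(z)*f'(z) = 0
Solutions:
 f(z) = C1 + Integral(z/cos(z), z)


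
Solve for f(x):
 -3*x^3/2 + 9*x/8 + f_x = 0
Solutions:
 f(x) = C1 + 3*x^4/8 - 9*x^2/16


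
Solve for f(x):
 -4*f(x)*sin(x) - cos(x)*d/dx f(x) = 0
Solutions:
 f(x) = C1*cos(x)^4


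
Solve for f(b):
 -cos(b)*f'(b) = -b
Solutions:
 f(b) = C1 + Integral(b/cos(b), b)


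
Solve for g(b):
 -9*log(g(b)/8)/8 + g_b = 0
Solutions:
 8*Integral(1/(-log(_y) + 3*log(2)), (_y, g(b)))/9 = C1 - b


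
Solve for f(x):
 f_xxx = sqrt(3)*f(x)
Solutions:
 f(x) = C3*exp(3^(1/6)*x) + (C1*sin(3^(2/3)*x/2) + C2*cos(3^(2/3)*x/2))*exp(-3^(1/6)*x/2)


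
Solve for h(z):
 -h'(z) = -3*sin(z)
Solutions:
 h(z) = C1 - 3*cos(z)


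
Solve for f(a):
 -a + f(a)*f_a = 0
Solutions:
 f(a) = -sqrt(C1 + a^2)
 f(a) = sqrt(C1 + a^2)


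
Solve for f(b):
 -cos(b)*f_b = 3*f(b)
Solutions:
 f(b) = C1*(sin(b) - 1)^(3/2)/(sin(b) + 1)^(3/2)


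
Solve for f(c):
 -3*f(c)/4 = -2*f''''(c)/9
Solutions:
 f(c) = C1*exp(-2^(1/4)*3^(3/4)*c/2) + C2*exp(2^(1/4)*3^(3/4)*c/2) + C3*sin(2^(1/4)*3^(3/4)*c/2) + C4*cos(2^(1/4)*3^(3/4)*c/2)


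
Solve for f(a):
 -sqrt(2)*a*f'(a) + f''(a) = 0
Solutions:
 f(a) = C1 + C2*erfi(2^(3/4)*a/2)


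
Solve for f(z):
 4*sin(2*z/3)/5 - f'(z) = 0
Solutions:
 f(z) = C1 - 6*cos(2*z/3)/5


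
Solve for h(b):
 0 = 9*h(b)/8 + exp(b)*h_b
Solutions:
 h(b) = C1*exp(9*exp(-b)/8)


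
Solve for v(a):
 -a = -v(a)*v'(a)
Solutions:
 v(a) = -sqrt(C1 + a^2)
 v(a) = sqrt(C1 + a^2)


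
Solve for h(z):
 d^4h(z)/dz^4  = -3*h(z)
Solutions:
 h(z) = (C1*sin(sqrt(2)*3^(1/4)*z/2) + C2*cos(sqrt(2)*3^(1/4)*z/2))*exp(-sqrt(2)*3^(1/4)*z/2) + (C3*sin(sqrt(2)*3^(1/4)*z/2) + C4*cos(sqrt(2)*3^(1/4)*z/2))*exp(sqrt(2)*3^(1/4)*z/2)


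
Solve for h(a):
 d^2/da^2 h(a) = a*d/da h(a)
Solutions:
 h(a) = C1 + C2*erfi(sqrt(2)*a/2)


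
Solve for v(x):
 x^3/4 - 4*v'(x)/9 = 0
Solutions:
 v(x) = C1 + 9*x^4/64


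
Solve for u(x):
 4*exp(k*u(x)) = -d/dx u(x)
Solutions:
 u(x) = Piecewise((log(1/(C1*k + 4*k*x))/k, Ne(k, 0)), (nan, True))
 u(x) = Piecewise((C1 - 4*x, Eq(k, 0)), (nan, True))


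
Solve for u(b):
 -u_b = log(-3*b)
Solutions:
 u(b) = C1 - b*log(-b) + b*(1 - log(3))


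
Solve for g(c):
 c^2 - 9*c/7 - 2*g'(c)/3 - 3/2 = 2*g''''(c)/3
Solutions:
 g(c) = C1 + C4*exp(-c) + c^3/2 - 27*c^2/28 - 9*c/4 + (C2*sin(sqrt(3)*c/2) + C3*cos(sqrt(3)*c/2))*exp(c/2)


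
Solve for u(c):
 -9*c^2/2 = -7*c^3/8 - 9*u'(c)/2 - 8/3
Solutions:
 u(c) = C1 - 7*c^4/144 + c^3/3 - 16*c/27


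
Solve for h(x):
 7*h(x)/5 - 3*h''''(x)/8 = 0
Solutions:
 h(x) = C1*exp(-15^(3/4)*56^(1/4)*x/15) + C2*exp(15^(3/4)*56^(1/4)*x/15) + C3*sin(15^(3/4)*56^(1/4)*x/15) + C4*cos(15^(3/4)*56^(1/4)*x/15)


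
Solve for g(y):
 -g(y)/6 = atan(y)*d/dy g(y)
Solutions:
 g(y) = C1*exp(-Integral(1/atan(y), y)/6)


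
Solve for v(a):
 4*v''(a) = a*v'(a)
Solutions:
 v(a) = C1 + C2*erfi(sqrt(2)*a/4)


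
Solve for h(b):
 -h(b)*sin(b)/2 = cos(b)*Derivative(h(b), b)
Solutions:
 h(b) = C1*sqrt(cos(b))


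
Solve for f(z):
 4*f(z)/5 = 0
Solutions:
 f(z) = 0


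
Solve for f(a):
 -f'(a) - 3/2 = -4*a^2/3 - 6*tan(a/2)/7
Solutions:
 f(a) = C1 + 4*a^3/9 - 3*a/2 - 12*log(cos(a/2))/7


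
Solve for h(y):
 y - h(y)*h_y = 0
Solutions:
 h(y) = -sqrt(C1 + y^2)
 h(y) = sqrt(C1 + y^2)


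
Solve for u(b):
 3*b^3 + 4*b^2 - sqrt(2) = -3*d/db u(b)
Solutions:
 u(b) = C1 - b^4/4 - 4*b^3/9 + sqrt(2)*b/3


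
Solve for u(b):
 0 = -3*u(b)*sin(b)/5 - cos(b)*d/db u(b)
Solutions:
 u(b) = C1*cos(b)^(3/5)


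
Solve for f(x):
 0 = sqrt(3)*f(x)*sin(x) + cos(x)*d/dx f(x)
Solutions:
 f(x) = C1*cos(x)^(sqrt(3))


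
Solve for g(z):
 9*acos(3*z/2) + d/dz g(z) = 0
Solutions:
 g(z) = C1 - 9*z*acos(3*z/2) + 3*sqrt(4 - 9*z^2)


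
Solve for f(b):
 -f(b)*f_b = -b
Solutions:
 f(b) = -sqrt(C1 + b^2)
 f(b) = sqrt(C1 + b^2)


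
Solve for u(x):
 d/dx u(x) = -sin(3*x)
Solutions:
 u(x) = C1 + cos(3*x)/3


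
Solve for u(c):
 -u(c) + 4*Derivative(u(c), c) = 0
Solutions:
 u(c) = C1*exp(c/4)


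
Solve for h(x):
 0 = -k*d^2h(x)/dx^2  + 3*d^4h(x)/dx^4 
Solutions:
 h(x) = C1 + C2*x + C3*exp(-sqrt(3)*sqrt(k)*x/3) + C4*exp(sqrt(3)*sqrt(k)*x/3)


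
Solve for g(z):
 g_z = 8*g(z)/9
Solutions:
 g(z) = C1*exp(8*z/9)


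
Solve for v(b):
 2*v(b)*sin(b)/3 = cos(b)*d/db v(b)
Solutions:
 v(b) = C1/cos(b)^(2/3)


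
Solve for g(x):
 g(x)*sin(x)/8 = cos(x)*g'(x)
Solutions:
 g(x) = C1/cos(x)^(1/8)


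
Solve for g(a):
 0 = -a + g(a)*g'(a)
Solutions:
 g(a) = -sqrt(C1 + a^2)
 g(a) = sqrt(C1 + a^2)


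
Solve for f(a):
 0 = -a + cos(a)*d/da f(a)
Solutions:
 f(a) = C1 + Integral(a/cos(a), a)


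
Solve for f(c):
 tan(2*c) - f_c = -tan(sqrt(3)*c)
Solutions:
 f(c) = C1 - log(cos(2*c))/2 - sqrt(3)*log(cos(sqrt(3)*c))/3


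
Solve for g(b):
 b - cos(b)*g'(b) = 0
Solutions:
 g(b) = C1 + Integral(b/cos(b), b)


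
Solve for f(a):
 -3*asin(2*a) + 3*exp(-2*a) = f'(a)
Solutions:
 f(a) = C1 - 3*a*asin(2*a) - 3*sqrt(1 - 4*a^2)/2 - 3*exp(-2*a)/2


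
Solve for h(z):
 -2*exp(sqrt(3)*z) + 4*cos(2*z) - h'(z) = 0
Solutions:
 h(z) = C1 - 2*sqrt(3)*exp(sqrt(3)*z)/3 + 2*sin(2*z)


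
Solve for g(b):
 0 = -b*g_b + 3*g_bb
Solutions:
 g(b) = C1 + C2*erfi(sqrt(6)*b/6)


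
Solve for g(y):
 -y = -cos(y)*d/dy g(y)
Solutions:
 g(y) = C1 + Integral(y/cos(y), y)


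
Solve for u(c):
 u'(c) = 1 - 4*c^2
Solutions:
 u(c) = C1 - 4*c^3/3 + c


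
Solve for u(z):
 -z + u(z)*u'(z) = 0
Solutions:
 u(z) = -sqrt(C1 + z^2)
 u(z) = sqrt(C1 + z^2)


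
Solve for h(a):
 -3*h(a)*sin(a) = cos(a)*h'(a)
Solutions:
 h(a) = C1*cos(a)^3


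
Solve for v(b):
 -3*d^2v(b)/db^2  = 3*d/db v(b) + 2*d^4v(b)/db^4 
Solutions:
 v(b) = C1 + C2*exp(-2^(1/3)*b*(-(3 + sqrt(11))^(1/3) + 2^(1/3)/(3 + sqrt(11))^(1/3))/4)*sin(2^(1/3)*sqrt(3)*b*(2^(1/3)/(3 + sqrt(11))^(1/3) + (3 + sqrt(11))^(1/3))/4) + C3*exp(-2^(1/3)*b*(-(3 + sqrt(11))^(1/3) + 2^(1/3)/(3 + sqrt(11))^(1/3))/4)*cos(2^(1/3)*sqrt(3)*b*(2^(1/3)/(3 + sqrt(11))^(1/3) + (3 + sqrt(11))^(1/3))/4) + C4*exp(2^(1/3)*b*(-(3 + sqrt(11))^(1/3) + 2^(1/3)/(3 + sqrt(11))^(1/3))/2)


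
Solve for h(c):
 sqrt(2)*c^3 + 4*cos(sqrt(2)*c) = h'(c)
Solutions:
 h(c) = C1 + sqrt(2)*c^4/4 + 2*sqrt(2)*sin(sqrt(2)*c)


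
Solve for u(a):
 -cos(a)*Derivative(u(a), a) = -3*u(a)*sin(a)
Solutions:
 u(a) = C1/cos(a)^3


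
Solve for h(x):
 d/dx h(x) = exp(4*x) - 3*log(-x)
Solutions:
 h(x) = C1 - 3*x*log(-x) + 3*x + exp(4*x)/4


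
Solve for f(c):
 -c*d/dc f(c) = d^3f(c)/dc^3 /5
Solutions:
 f(c) = C1 + Integral(C2*airyai(-5^(1/3)*c) + C3*airybi(-5^(1/3)*c), c)


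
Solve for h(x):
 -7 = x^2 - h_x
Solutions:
 h(x) = C1 + x^3/3 + 7*x


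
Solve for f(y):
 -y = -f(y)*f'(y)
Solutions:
 f(y) = -sqrt(C1 + y^2)
 f(y) = sqrt(C1 + y^2)


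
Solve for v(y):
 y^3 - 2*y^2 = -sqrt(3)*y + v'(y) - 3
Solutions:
 v(y) = C1 + y^4/4 - 2*y^3/3 + sqrt(3)*y^2/2 + 3*y


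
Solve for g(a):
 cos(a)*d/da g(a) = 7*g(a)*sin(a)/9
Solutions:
 g(a) = C1/cos(a)^(7/9)


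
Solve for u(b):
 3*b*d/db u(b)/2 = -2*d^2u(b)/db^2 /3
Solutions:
 u(b) = C1 + C2*erf(3*sqrt(2)*b/4)


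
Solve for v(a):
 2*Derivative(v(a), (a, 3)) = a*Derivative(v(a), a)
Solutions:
 v(a) = C1 + Integral(C2*airyai(2^(2/3)*a/2) + C3*airybi(2^(2/3)*a/2), a)


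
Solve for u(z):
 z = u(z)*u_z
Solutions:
 u(z) = -sqrt(C1 + z^2)
 u(z) = sqrt(C1 + z^2)


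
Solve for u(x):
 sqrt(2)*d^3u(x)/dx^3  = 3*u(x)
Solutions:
 u(x) = C3*exp(2^(5/6)*3^(1/3)*x/2) + (C1*sin(6^(5/6)*x/4) + C2*cos(6^(5/6)*x/4))*exp(-2^(5/6)*3^(1/3)*x/4)


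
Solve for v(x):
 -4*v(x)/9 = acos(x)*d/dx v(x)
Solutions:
 v(x) = C1*exp(-4*Integral(1/acos(x), x)/9)


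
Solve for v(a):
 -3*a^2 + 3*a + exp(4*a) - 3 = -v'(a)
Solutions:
 v(a) = C1 + a^3 - 3*a^2/2 + 3*a - exp(4*a)/4


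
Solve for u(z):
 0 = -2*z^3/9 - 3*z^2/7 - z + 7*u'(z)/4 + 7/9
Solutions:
 u(z) = C1 + 2*z^4/63 + 4*z^3/49 + 2*z^2/7 - 4*z/9


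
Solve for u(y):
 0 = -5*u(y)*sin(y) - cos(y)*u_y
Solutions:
 u(y) = C1*cos(y)^5


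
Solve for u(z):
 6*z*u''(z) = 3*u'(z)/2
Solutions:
 u(z) = C1 + C2*z^(5/4)


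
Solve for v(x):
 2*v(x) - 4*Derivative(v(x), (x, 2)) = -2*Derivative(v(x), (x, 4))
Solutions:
 v(x) = (C1 + C2*x)*exp(-x) + (C3 + C4*x)*exp(x)


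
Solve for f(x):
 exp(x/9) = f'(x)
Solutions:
 f(x) = C1 + 9*exp(x/9)


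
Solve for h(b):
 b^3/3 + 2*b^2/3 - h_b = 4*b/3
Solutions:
 h(b) = C1 + b^4/12 + 2*b^3/9 - 2*b^2/3


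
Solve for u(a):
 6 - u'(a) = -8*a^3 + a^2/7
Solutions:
 u(a) = C1 + 2*a^4 - a^3/21 + 6*a


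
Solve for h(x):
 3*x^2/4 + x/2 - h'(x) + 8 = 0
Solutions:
 h(x) = C1 + x^3/4 + x^2/4 + 8*x


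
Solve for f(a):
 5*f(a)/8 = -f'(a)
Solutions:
 f(a) = C1*exp(-5*a/8)


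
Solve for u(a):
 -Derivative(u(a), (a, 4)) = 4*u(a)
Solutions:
 u(a) = (C1*sin(a) + C2*cos(a))*exp(-a) + (C3*sin(a) + C4*cos(a))*exp(a)


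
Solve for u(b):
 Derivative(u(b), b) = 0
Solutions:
 u(b) = C1


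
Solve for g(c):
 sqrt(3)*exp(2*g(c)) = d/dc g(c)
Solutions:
 g(c) = log(-sqrt(-1/(C1 + sqrt(3)*c))) - log(2)/2
 g(c) = log(-1/(C1 + sqrt(3)*c))/2 - log(2)/2


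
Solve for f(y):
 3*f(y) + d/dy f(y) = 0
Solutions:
 f(y) = C1*exp(-3*y)


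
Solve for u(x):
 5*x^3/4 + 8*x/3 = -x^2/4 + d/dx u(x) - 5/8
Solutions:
 u(x) = C1 + 5*x^4/16 + x^3/12 + 4*x^2/3 + 5*x/8


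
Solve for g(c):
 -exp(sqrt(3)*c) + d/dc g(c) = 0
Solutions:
 g(c) = C1 + sqrt(3)*exp(sqrt(3)*c)/3


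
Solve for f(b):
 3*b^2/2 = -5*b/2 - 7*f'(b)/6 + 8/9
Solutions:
 f(b) = C1 - 3*b^3/7 - 15*b^2/14 + 16*b/21


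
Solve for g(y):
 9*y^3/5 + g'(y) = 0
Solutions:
 g(y) = C1 - 9*y^4/20


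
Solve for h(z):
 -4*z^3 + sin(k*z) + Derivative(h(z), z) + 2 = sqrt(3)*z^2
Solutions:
 h(z) = C1 + z^4 + sqrt(3)*z^3/3 - 2*z + cos(k*z)/k


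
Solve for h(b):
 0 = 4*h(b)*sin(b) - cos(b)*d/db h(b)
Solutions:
 h(b) = C1/cos(b)^4


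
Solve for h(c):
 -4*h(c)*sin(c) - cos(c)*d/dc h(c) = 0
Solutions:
 h(c) = C1*cos(c)^4


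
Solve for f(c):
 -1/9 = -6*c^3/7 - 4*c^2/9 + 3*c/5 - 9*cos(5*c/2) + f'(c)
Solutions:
 f(c) = C1 + 3*c^4/14 + 4*c^3/27 - 3*c^2/10 - c/9 + 18*sin(5*c/2)/5


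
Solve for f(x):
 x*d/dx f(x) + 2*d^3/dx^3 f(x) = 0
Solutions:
 f(x) = C1 + Integral(C2*airyai(-2^(2/3)*x/2) + C3*airybi(-2^(2/3)*x/2), x)


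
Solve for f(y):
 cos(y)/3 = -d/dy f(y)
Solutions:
 f(y) = C1 - sin(y)/3


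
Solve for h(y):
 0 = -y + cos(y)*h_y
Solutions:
 h(y) = C1 + Integral(y/cos(y), y)


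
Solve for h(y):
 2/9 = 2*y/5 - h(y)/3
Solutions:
 h(y) = 6*y/5 - 2/3


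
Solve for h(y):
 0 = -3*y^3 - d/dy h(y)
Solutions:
 h(y) = C1 - 3*y^4/4


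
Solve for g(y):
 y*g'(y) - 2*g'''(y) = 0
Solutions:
 g(y) = C1 + Integral(C2*airyai(2^(2/3)*y/2) + C3*airybi(2^(2/3)*y/2), y)


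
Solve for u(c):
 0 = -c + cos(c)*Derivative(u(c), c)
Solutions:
 u(c) = C1 + Integral(c/cos(c), c)


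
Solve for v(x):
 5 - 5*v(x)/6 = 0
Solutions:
 v(x) = 6


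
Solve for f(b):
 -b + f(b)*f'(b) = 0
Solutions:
 f(b) = -sqrt(C1 + b^2)
 f(b) = sqrt(C1 + b^2)


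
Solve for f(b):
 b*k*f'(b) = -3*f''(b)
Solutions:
 f(b) = Piecewise((-sqrt(6)*sqrt(pi)*C1*erf(sqrt(6)*b*sqrt(k)/6)/(2*sqrt(k)) - C2, (k > 0) | (k < 0)), (-C1*b - C2, True))


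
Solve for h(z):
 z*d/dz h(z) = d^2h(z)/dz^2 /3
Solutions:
 h(z) = C1 + C2*erfi(sqrt(6)*z/2)


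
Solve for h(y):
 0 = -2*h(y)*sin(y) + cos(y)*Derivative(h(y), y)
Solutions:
 h(y) = C1/cos(y)^2


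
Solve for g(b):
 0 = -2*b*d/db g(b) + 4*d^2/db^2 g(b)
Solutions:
 g(b) = C1 + C2*erfi(b/2)


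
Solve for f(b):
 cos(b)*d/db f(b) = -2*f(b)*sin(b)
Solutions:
 f(b) = C1*cos(b)^2


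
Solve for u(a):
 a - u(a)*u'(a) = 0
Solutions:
 u(a) = -sqrt(C1 + a^2)
 u(a) = sqrt(C1 + a^2)


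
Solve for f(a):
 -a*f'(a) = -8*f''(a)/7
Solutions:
 f(a) = C1 + C2*erfi(sqrt(7)*a/4)


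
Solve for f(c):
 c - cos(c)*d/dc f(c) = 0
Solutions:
 f(c) = C1 + Integral(c/cos(c), c)


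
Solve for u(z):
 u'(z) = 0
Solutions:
 u(z) = C1


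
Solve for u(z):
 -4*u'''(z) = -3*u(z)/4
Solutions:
 u(z) = C3*exp(2^(2/3)*3^(1/3)*z/4) + (C1*sin(2^(2/3)*3^(5/6)*z/8) + C2*cos(2^(2/3)*3^(5/6)*z/8))*exp(-2^(2/3)*3^(1/3)*z/8)


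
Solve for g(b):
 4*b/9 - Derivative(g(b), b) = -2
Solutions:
 g(b) = C1 + 2*b^2/9 + 2*b


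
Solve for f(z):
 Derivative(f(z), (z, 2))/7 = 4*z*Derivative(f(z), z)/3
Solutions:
 f(z) = C1 + C2*erfi(sqrt(42)*z/3)


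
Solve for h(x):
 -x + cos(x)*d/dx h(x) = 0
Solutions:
 h(x) = C1 + Integral(x/cos(x), x)


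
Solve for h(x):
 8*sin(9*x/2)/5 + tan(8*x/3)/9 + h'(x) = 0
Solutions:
 h(x) = C1 + log(cos(8*x/3))/24 + 16*cos(9*x/2)/45


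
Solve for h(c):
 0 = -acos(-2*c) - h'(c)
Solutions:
 h(c) = C1 - c*acos(-2*c) - sqrt(1 - 4*c^2)/2


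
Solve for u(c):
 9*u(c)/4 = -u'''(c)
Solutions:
 u(c) = C3*exp(-2^(1/3)*3^(2/3)*c/2) + (C1*sin(3*2^(1/3)*3^(1/6)*c/4) + C2*cos(3*2^(1/3)*3^(1/6)*c/4))*exp(2^(1/3)*3^(2/3)*c/4)


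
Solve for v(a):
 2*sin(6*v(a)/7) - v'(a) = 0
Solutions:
 -2*a + 7*log(cos(6*v(a)/7) - 1)/12 - 7*log(cos(6*v(a)/7) + 1)/12 = C1


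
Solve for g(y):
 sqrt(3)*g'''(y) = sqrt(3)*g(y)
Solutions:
 g(y) = C3*exp(y) + (C1*sin(sqrt(3)*y/2) + C2*cos(sqrt(3)*y/2))*exp(-y/2)


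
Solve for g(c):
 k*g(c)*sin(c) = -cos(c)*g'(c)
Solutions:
 g(c) = C1*exp(k*log(cos(c)))


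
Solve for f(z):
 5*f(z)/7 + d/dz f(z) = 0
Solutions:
 f(z) = C1*exp(-5*z/7)


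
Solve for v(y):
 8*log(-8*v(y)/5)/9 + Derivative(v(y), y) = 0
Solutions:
 9*Integral(1/(log(-_y) - log(5) + 3*log(2)), (_y, v(y)))/8 = C1 - y


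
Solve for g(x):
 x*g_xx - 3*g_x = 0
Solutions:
 g(x) = C1 + C2*x^4


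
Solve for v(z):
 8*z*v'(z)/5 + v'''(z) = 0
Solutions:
 v(z) = C1 + Integral(C2*airyai(-2*5^(2/3)*z/5) + C3*airybi(-2*5^(2/3)*z/5), z)


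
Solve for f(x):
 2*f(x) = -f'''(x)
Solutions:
 f(x) = C3*exp(-2^(1/3)*x) + (C1*sin(2^(1/3)*sqrt(3)*x/2) + C2*cos(2^(1/3)*sqrt(3)*x/2))*exp(2^(1/3)*x/2)


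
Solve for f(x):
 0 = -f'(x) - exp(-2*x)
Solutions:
 f(x) = C1 + exp(-2*x)/2


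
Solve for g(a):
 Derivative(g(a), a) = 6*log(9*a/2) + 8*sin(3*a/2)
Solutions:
 g(a) = C1 + 6*a*log(a) - 6*a - 6*a*log(2) + 12*a*log(3) - 16*cos(3*a/2)/3


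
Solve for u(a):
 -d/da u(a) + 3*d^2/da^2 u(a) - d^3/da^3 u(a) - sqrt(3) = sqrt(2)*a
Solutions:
 u(a) = C1 + C2*exp(a*(3 - sqrt(5))/2) + C3*exp(a*(sqrt(5) + 3)/2) - sqrt(2)*a^2/2 - 3*sqrt(2)*a - sqrt(3)*a


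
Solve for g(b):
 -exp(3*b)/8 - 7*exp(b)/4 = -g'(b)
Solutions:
 g(b) = C1 + exp(3*b)/24 + 7*exp(b)/4


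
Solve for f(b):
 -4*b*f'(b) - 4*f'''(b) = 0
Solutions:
 f(b) = C1 + Integral(C2*airyai(-b) + C3*airybi(-b), b)


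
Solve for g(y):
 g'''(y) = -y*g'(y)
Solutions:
 g(y) = C1 + Integral(C2*airyai(-y) + C3*airybi(-y), y)


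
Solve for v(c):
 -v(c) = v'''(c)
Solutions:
 v(c) = C3*exp(-c) + (C1*sin(sqrt(3)*c/2) + C2*cos(sqrt(3)*c/2))*exp(c/2)


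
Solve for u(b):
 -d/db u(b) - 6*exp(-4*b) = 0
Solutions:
 u(b) = C1 + 3*exp(-4*b)/2


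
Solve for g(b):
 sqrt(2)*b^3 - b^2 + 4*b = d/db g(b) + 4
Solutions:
 g(b) = C1 + sqrt(2)*b^4/4 - b^3/3 + 2*b^2 - 4*b


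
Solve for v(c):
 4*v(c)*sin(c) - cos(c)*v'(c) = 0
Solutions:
 v(c) = C1/cos(c)^4


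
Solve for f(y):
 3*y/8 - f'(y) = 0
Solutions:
 f(y) = C1 + 3*y^2/16


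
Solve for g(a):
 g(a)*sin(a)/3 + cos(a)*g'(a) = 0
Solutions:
 g(a) = C1*cos(a)^(1/3)


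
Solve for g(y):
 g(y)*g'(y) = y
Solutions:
 g(y) = -sqrt(C1 + y^2)
 g(y) = sqrt(C1 + y^2)


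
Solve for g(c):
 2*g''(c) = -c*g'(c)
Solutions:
 g(c) = C1 + C2*erf(c/2)


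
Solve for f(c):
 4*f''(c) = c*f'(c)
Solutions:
 f(c) = C1 + C2*erfi(sqrt(2)*c/4)


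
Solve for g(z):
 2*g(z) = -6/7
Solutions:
 g(z) = -3/7


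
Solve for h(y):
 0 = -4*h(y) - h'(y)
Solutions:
 h(y) = C1*exp(-4*y)


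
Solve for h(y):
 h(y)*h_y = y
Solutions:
 h(y) = -sqrt(C1 + y^2)
 h(y) = sqrt(C1 + y^2)


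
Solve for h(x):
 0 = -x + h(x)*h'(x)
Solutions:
 h(x) = -sqrt(C1 + x^2)
 h(x) = sqrt(C1 + x^2)


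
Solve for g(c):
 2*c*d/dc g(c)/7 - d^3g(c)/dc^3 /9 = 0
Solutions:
 g(c) = C1 + Integral(C2*airyai(18^(1/3)*7^(2/3)*c/7) + C3*airybi(18^(1/3)*7^(2/3)*c/7), c)


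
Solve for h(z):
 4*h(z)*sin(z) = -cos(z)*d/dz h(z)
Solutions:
 h(z) = C1*cos(z)^4


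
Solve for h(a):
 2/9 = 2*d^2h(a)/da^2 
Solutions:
 h(a) = C1 + C2*a + a^2/18


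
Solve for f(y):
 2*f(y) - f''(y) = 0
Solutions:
 f(y) = C1*exp(-sqrt(2)*y) + C2*exp(sqrt(2)*y)


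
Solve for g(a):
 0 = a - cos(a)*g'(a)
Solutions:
 g(a) = C1 + Integral(a/cos(a), a)


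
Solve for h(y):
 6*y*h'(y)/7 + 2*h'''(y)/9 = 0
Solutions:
 h(y) = C1 + Integral(C2*airyai(-3*7^(2/3)*y/7) + C3*airybi(-3*7^(2/3)*y/7), y)


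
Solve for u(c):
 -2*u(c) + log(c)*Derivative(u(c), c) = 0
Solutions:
 u(c) = C1*exp(2*li(c))


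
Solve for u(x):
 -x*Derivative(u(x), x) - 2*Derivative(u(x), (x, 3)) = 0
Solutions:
 u(x) = C1 + Integral(C2*airyai(-2^(2/3)*x/2) + C3*airybi(-2^(2/3)*x/2), x)


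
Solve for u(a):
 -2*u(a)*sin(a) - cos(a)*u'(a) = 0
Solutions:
 u(a) = C1*cos(a)^2


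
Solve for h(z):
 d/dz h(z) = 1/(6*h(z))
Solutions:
 h(z) = -sqrt(C1 + 3*z)/3
 h(z) = sqrt(C1 + 3*z)/3


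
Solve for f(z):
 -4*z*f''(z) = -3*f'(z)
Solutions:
 f(z) = C1 + C2*z^(7/4)


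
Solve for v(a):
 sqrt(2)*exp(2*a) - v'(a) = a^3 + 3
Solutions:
 v(a) = C1 - a^4/4 - 3*a + sqrt(2)*exp(2*a)/2


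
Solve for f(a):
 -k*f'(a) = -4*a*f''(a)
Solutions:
 f(a) = C1 + a^(re(k)/4 + 1)*(C2*sin(log(a)*Abs(im(k))/4) + C3*cos(log(a)*im(k)/4))


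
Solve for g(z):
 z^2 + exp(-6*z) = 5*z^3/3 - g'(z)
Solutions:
 g(z) = C1 + 5*z^4/12 - z^3/3 + exp(-6*z)/6


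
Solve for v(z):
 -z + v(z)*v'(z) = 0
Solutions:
 v(z) = -sqrt(C1 + z^2)
 v(z) = sqrt(C1 + z^2)


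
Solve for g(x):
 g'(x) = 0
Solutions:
 g(x) = C1


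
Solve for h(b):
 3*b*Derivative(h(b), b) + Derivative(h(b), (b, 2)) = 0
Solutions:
 h(b) = C1 + C2*erf(sqrt(6)*b/2)


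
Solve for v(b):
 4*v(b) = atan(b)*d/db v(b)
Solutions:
 v(b) = C1*exp(4*Integral(1/atan(b), b))


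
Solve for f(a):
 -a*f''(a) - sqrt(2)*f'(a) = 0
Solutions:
 f(a) = C1 + C2*a^(1 - sqrt(2))


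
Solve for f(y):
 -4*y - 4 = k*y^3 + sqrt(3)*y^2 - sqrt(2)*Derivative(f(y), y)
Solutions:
 f(y) = C1 + sqrt(2)*k*y^4/8 + sqrt(6)*y^3/6 + sqrt(2)*y^2 + 2*sqrt(2)*y


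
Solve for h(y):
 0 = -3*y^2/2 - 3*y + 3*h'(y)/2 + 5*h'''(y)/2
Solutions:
 h(y) = C1 + C2*sin(sqrt(15)*y/5) + C3*cos(sqrt(15)*y/5) + y^3/3 + y^2 - 10*y/3


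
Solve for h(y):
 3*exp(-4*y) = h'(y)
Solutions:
 h(y) = C1 - 3*exp(-4*y)/4


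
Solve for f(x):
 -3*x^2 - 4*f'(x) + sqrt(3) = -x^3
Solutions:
 f(x) = C1 + x^4/16 - x^3/4 + sqrt(3)*x/4


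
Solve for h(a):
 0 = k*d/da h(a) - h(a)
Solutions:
 h(a) = C1*exp(a/k)


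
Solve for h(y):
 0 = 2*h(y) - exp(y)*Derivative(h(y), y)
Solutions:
 h(y) = C1*exp(-2*exp(-y))


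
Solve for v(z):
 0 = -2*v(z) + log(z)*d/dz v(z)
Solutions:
 v(z) = C1*exp(2*li(z))


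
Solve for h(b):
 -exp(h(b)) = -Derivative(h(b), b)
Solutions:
 h(b) = log(-1/(C1 + b))


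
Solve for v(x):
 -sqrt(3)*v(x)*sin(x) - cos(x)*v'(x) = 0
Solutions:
 v(x) = C1*cos(x)^(sqrt(3))


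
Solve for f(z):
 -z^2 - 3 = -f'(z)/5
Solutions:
 f(z) = C1 + 5*z^3/3 + 15*z


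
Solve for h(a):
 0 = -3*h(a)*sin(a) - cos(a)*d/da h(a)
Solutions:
 h(a) = C1*cos(a)^3


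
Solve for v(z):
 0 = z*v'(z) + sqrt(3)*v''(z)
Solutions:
 v(z) = C1 + C2*erf(sqrt(2)*3^(3/4)*z/6)


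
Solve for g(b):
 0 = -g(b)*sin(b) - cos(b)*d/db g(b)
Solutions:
 g(b) = C1*cos(b)


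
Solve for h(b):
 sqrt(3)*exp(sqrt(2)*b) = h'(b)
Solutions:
 h(b) = C1 + sqrt(6)*exp(sqrt(2)*b)/2


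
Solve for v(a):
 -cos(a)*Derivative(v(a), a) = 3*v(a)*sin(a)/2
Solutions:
 v(a) = C1*cos(a)^(3/2)


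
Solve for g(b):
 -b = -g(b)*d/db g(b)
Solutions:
 g(b) = -sqrt(C1 + b^2)
 g(b) = sqrt(C1 + b^2)


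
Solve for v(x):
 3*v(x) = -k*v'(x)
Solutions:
 v(x) = C1*exp(-3*x/k)


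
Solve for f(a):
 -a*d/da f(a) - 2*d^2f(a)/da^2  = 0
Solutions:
 f(a) = C1 + C2*erf(a/2)


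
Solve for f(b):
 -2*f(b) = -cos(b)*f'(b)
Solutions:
 f(b) = C1*(sin(b) + 1)/(sin(b) - 1)


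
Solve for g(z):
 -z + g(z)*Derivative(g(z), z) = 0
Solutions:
 g(z) = -sqrt(C1 + z^2)
 g(z) = sqrt(C1 + z^2)


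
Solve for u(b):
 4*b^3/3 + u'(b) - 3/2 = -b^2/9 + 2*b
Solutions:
 u(b) = C1 - b^4/3 - b^3/27 + b^2 + 3*b/2


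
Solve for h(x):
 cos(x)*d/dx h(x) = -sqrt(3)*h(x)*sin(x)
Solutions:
 h(x) = C1*cos(x)^(sqrt(3))


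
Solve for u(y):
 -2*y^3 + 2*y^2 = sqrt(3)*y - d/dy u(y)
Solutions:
 u(y) = C1 + y^4/2 - 2*y^3/3 + sqrt(3)*y^2/2


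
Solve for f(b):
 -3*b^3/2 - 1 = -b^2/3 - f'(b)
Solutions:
 f(b) = C1 + 3*b^4/8 - b^3/9 + b


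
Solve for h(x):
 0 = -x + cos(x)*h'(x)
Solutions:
 h(x) = C1 + Integral(x/cos(x), x)


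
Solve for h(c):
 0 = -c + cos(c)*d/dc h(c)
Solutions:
 h(c) = C1 + Integral(c/cos(c), c)


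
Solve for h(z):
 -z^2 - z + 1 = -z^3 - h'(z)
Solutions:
 h(z) = C1 - z^4/4 + z^3/3 + z^2/2 - z


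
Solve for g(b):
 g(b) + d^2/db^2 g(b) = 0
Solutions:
 g(b) = C1*sin(b) + C2*cos(b)


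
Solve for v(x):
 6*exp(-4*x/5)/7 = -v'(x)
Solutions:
 v(x) = C1 + 15*exp(-4*x/5)/14


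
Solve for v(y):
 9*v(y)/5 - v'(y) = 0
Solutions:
 v(y) = C1*exp(9*y/5)


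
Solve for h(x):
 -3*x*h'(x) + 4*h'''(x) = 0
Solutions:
 h(x) = C1 + Integral(C2*airyai(6^(1/3)*x/2) + C3*airybi(6^(1/3)*x/2), x)


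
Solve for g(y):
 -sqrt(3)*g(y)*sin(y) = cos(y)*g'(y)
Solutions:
 g(y) = C1*cos(y)^(sqrt(3))


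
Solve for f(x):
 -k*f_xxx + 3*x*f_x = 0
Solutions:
 f(x) = C1 + Integral(C2*airyai(3^(1/3)*x*(1/k)^(1/3)) + C3*airybi(3^(1/3)*x*(1/k)^(1/3)), x)


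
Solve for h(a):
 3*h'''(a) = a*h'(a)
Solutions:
 h(a) = C1 + Integral(C2*airyai(3^(2/3)*a/3) + C3*airybi(3^(2/3)*a/3), a)


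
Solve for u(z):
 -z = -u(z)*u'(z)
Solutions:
 u(z) = -sqrt(C1 + z^2)
 u(z) = sqrt(C1 + z^2)


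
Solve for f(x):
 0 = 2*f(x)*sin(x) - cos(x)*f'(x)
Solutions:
 f(x) = C1/cos(x)^2


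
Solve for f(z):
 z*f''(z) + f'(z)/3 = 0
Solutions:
 f(z) = C1 + C2*z^(2/3)


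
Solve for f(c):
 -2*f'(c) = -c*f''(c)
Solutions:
 f(c) = C1 + C2*c^3


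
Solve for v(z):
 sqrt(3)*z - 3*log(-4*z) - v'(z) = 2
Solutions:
 v(z) = C1 + sqrt(3)*z^2/2 - 3*z*log(-z) + z*(1 - 6*log(2))


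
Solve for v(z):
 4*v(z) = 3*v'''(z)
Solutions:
 v(z) = C3*exp(6^(2/3)*z/3) + (C1*sin(2^(2/3)*3^(1/6)*z/2) + C2*cos(2^(2/3)*3^(1/6)*z/2))*exp(-6^(2/3)*z/6)


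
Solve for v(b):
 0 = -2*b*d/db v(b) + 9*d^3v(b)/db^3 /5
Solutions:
 v(b) = C1 + Integral(C2*airyai(30^(1/3)*b/3) + C3*airybi(30^(1/3)*b/3), b)


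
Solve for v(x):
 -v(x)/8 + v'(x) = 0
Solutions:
 v(x) = C1*exp(x/8)


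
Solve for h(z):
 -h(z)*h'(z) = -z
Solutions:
 h(z) = -sqrt(C1 + z^2)
 h(z) = sqrt(C1 + z^2)


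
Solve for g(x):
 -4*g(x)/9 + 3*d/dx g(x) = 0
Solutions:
 g(x) = C1*exp(4*x/27)


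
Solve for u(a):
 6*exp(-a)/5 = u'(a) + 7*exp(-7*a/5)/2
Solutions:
 u(a) = C1 - 6*exp(-a)/5 + 5*exp(-7*a/5)/2


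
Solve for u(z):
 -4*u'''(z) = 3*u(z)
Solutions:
 u(z) = C3*exp(-6^(1/3)*z/2) + (C1*sin(2^(1/3)*3^(5/6)*z/4) + C2*cos(2^(1/3)*3^(5/6)*z/4))*exp(6^(1/3)*z/4)


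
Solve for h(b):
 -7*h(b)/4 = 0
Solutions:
 h(b) = 0


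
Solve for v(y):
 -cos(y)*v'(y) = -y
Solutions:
 v(y) = C1 + Integral(y/cos(y), y)


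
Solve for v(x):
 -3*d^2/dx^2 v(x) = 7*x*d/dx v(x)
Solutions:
 v(x) = C1 + C2*erf(sqrt(42)*x/6)


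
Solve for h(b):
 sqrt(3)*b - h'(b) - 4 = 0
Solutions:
 h(b) = C1 + sqrt(3)*b^2/2 - 4*b


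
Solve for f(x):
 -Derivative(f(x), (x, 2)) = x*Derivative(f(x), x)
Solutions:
 f(x) = C1 + C2*erf(sqrt(2)*x/2)


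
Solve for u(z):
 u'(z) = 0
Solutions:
 u(z) = C1


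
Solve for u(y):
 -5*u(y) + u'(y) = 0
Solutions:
 u(y) = C1*exp(5*y)


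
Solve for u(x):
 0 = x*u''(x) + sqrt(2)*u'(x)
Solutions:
 u(x) = C1 + C2*x^(1 - sqrt(2))


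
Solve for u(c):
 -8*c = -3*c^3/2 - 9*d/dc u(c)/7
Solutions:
 u(c) = C1 - 7*c^4/24 + 28*c^2/9


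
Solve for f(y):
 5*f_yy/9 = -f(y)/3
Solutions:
 f(y) = C1*sin(sqrt(15)*y/5) + C2*cos(sqrt(15)*y/5)


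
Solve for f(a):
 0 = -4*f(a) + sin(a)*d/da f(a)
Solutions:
 f(a) = C1*(cos(a)^2 - 2*cos(a) + 1)/(cos(a)^2 + 2*cos(a) + 1)


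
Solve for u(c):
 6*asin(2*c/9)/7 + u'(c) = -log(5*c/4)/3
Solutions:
 u(c) = C1 - c*log(c)/3 - 6*c*asin(2*c/9)/7 - c*log(5) + c/3 + 2*c*log(10)/3 - 3*sqrt(81 - 4*c^2)/7


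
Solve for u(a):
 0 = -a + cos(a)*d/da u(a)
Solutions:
 u(a) = C1 + Integral(a/cos(a), a)


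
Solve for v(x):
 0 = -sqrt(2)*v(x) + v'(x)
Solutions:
 v(x) = C1*exp(sqrt(2)*x)


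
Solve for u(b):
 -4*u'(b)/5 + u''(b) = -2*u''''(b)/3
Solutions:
 u(b) = C1 + C2*exp(b*(-50^(1/3)*(12 + sqrt(194))^(1/3) + 5*20^(1/3)/(12 + sqrt(194))^(1/3))/20)*sin(sqrt(3)*b*(5*20^(1/3)/(12 + sqrt(194))^(1/3) + 50^(1/3)*(12 + sqrt(194))^(1/3))/20) + C3*exp(b*(-50^(1/3)*(12 + sqrt(194))^(1/3) + 5*20^(1/3)/(12 + sqrt(194))^(1/3))/20)*cos(sqrt(3)*b*(5*20^(1/3)/(12 + sqrt(194))^(1/3) + 50^(1/3)*(12 + sqrt(194))^(1/3))/20) + C4*exp(-b*(-50^(1/3)*(12 + sqrt(194))^(1/3) + 5*20^(1/3)/(12 + sqrt(194))^(1/3))/10)


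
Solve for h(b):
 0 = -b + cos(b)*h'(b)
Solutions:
 h(b) = C1 + Integral(b/cos(b), b)


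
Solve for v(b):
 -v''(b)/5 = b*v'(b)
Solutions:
 v(b) = C1 + C2*erf(sqrt(10)*b/2)


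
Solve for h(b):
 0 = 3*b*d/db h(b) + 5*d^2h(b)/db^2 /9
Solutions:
 h(b) = C1 + C2*erf(3*sqrt(30)*b/10)


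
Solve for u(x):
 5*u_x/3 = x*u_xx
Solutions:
 u(x) = C1 + C2*x^(8/3)


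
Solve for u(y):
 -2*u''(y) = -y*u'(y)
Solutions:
 u(y) = C1 + C2*erfi(y/2)


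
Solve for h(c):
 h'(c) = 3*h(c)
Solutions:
 h(c) = C1*exp(3*c)


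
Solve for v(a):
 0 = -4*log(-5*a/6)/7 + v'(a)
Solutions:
 v(a) = C1 + 4*a*log(-a)/7 + 4*a*(-log(6) - 1 + log(5))/7


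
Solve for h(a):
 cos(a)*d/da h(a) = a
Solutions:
 h(a) = C1 + Integral(a/cos(a), a)


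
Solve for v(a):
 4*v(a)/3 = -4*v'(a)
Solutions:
 v(a) = C1*exp(-a/3)


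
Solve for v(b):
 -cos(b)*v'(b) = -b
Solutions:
 v(b) = C1 + Integral(b/cos(b), b)


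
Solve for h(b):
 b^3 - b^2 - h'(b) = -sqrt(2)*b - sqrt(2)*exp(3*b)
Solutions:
 h(b) = C1 + b^4/4 - b^3/3 + sqrt(2)*b^2/2 + sqrt(2)*exp(3*b)/3


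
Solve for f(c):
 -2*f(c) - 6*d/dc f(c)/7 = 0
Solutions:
 f(c) = C1*exp(-7*c/3)


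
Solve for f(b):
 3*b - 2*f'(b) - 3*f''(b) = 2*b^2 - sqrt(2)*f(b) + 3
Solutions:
 f(b) = C1*exp(b*(-1 + sqrt(1 + 3*sqrt(2)))/3) + C2*exp(-b*(1 + sqrt(1 + 3*sqrt(2)))/3) + sqrt(2)*b^2 - 3*sqrt(2)*b/2 + 4*b + 3 + 11*sqrt(2)/2


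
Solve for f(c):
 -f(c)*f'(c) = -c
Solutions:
 f(c) = -sqrt(C1 + c^2)
 f(c) = sqrt(C1 + c^2)


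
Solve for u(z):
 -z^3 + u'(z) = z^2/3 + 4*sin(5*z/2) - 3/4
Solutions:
 u(z) = C1 + z^4/4 + z^3/9 - 3*z/4 - 8*cos(5*z/2)/5


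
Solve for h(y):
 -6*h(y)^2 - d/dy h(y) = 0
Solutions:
 h(y) = 1/(C1 + 6*y)


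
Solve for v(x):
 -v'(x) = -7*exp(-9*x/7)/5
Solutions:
 v(x) = C1 - 49*exp(-9*x/7)/45


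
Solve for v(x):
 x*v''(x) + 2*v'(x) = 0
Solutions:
 v(x) = C1 + C2/x


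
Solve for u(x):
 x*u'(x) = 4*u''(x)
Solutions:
 u(x) = C1 + C2*erfi(sqrt(2)*x/4)


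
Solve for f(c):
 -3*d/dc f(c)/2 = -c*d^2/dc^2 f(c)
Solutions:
 f(c) = C1 + C2*c^(5/2)


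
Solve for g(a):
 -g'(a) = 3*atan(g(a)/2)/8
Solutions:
 Integral(1/atan(_y/2), (_y, g(a))) = C1 - 3*a/8


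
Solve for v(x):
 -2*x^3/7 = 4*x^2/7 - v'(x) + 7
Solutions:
 v(x) = C1 + x^4/14 + 4*x^3/21 + 7*x


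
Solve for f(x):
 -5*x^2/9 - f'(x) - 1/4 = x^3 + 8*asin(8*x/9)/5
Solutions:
 f(x) = C1 - x^4/4 - 5*x^3/27 - 8*x*asin(8*x/9)/5 - x/4 - sqrt(81 - 64*x^2)/5


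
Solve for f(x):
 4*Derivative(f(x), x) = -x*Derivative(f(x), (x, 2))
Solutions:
 f(x) = C1 + C2/x^3


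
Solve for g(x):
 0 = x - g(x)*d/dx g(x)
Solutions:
 g(x) = -sqrt(C1 + x^2)
 g(x) = sqrt(C1 + x^2)


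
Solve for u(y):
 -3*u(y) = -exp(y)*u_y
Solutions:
 u(y) = C1*exp(-3*exp(-y))


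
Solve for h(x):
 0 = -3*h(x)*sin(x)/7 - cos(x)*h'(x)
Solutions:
 h(x) = C1*cos(x)^(3/7)


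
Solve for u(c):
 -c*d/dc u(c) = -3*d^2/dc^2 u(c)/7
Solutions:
 u(c) = C1 + C2*erfi(sqrt(42)*c/6)


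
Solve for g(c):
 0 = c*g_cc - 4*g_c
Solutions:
 g(c) = C1 + C2*c^5


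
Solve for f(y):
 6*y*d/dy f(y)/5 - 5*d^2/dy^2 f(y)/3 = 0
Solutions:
 f(y) = C1 + C2*erfi(3*y/5)


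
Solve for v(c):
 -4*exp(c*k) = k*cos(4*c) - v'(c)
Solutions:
 v(c) = C1 + k*sin(4*c)/4 + 4*exp(c*k)/k


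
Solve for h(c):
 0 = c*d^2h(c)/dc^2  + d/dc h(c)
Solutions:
 h(c) = C1 + C2*log(c)


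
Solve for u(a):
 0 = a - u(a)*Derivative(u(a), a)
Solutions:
 u(a) = -sqrt(C1 + a^2)
 u(a) = sqrt(C1 + a^2)


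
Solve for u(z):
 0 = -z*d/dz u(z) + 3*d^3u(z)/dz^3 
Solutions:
 u(z) = C1 + Integral(C2*airyai(3^(2/3)*z/3) + C3*airybi(3^(2/3)*z/3), z)


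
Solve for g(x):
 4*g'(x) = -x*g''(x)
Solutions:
 g(x) = C1 + C2/x^3


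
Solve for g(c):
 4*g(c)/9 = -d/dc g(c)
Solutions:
 g(c) = C1*exp(-4*c/9)


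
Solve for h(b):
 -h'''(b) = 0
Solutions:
 h(b) = C1 + C2*b + C3*b^2


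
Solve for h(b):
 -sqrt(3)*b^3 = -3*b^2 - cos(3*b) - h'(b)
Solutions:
 h(b) = C1 + sqrt(3)*b^4/4 - b^3 - sin(3*b)/3


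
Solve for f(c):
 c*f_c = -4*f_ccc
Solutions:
 f(c) = C1 + Integral(C2*airyai(-2^(1/3)*c/2) + C3*airybi(-2^(1/3)*c/2), c)


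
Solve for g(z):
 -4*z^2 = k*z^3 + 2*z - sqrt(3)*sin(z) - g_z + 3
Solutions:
 g(z) = C1 + k*z^4/4 + 4*z^3/3 + z^2 + 3*z + sqrt(3)*cos(z)


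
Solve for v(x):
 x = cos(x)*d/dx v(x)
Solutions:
 v(x) = C1 + Integral(x/cos(x), x)


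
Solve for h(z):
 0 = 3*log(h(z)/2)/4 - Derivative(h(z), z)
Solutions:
 4*Integral(1/(-log(_y) + log(2)), (_y, h(z)))/3 = C1 - z


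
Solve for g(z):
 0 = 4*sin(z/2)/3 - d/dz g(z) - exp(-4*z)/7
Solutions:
 g(z) = C1 - 8*cos(z/2)/3 + exp(-4*z)/28


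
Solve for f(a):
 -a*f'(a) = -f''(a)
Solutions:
 f(a) = C1 + C2*erfi(sqrt(2)*a/2)


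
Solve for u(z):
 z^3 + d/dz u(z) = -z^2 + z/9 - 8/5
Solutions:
 u(z) = C1 - z^4/4 - z^3/3 + z^2/18 - 8*z/5


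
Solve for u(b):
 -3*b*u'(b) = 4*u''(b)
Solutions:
 u(b) = C1 + C2*erf(sqrt(6)*b/4)


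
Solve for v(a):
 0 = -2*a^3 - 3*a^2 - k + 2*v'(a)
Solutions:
 v(a) = C1 + a^4/4 + a^3/2 + a*k/2


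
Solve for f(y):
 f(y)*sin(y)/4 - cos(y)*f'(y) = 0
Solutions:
 f(y) = C1/cos(y)^(1/4)


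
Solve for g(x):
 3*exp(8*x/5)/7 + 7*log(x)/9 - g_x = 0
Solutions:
 g(x) = C1 + 7*x*log(x)/9 - 7*x/9 + 15*exp(8*x/5)/56


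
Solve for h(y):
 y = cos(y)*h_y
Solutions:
 h(y) = C1 + Integral(y/cos(y), y)


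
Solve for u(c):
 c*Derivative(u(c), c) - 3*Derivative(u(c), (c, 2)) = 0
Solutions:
 u(c) = C1 + C2*erfi(sqrt(6)*c/6)


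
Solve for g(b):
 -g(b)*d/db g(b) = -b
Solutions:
 g(b) = -sqrt(C1 + b^2)
 g(b) = sqrt(C1 + b^2)


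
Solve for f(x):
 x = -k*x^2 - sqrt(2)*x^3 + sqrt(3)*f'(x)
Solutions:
 f(x) = C1 + sqrt(3)*k*x^3/9 + sqrt(6)*x^4/12 + sqrt(3)*x^2/6


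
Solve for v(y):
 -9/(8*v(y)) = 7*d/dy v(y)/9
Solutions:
 v(y) = -sqrt(C1 - 567*y)/14
 v(y) = sqrt(C1 - 567*y)/14


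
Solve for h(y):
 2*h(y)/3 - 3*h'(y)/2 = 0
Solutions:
 h(y) = C1*exp(4*y/9)


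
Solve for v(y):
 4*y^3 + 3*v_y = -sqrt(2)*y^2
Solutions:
 v(y) = C1 - y^4/3 - sqrt(2)*y^3/9


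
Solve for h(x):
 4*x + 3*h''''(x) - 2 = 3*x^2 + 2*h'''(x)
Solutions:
 h(x) = C1 + C2*x + C3*x^2 + C4*exp(2*x/3) - x^5/40 - 5*x^4/48 - 19*x^3/24


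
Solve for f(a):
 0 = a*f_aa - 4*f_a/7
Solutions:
 f(a) = C1 + C2*a^(11/7)


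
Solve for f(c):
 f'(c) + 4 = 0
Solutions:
 f(c) = C1 - 4*c


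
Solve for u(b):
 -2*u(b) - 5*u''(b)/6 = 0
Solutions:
 u(b) = C1*sin(2*sqrt(15)*b/5) + C2*cos(2*sqrt(15)*b/5)


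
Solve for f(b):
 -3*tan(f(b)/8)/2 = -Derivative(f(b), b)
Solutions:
 f(b) = -8*asin(C1*exp(3*b/16)) + 8*pi
 f(b) = 8*asin(C1*exp(3*b/16))


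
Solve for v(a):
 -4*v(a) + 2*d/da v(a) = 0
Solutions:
 v(a) = C1*exp(2*a)


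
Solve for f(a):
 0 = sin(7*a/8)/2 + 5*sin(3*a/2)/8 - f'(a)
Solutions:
 f(a) = C1 - 4*cos(7*a/8)/7 - 5*cos(3*a/2)/12


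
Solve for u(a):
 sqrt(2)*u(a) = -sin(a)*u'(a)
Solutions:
 u(a) = C1*(cos(a) + 1)^(sqrt(2)/2)/(cos(a) - 1)^(sqrt(2)/2)


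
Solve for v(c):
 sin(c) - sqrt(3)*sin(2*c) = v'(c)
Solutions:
 v(c) = C1 - cos(c) + sqrt(3)*cos(2*c)/2


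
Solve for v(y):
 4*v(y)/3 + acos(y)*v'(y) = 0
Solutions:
 v(y) = C1*exp(-4*Integral(1/acos(y), y)/3)


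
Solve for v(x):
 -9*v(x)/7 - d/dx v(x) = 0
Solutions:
 v(x) = C1*exp(-9*x/7)


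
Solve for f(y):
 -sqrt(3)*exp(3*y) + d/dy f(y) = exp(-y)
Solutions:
 f(y) = C1 + sqrt(3)*exp(3*y)/3 - exp(-y)


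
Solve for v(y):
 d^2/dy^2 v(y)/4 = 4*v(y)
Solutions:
 v(y) = C1*exp(-4*y) + C2*exp(4*y)


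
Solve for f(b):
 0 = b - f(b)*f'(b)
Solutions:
 f(b) = -sqrt(C1 + b^2)
 f(b) = sqrt(C1 + b^2)


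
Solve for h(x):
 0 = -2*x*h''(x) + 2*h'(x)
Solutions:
 h(x) = C1 + C2*x^2


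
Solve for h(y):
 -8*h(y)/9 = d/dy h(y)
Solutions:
 h(y) = C1*exp(-8*y/9)


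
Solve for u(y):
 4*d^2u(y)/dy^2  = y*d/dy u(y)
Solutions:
 u(y) = C1 + C2*erfi(sqrt(2)*y/4)


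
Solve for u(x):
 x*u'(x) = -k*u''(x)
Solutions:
 u(x) = C1 + C2*sqrt(k)*erf(sqrt(2)*x*sqrt(1/k)/2)


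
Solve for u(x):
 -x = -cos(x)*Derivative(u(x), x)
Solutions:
 u(x) = C1 + Integral(x/cos(x), x)


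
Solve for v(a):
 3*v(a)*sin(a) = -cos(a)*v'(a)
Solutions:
 v(a) = C1*cos(a)^3


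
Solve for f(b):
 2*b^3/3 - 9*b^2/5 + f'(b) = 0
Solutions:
 f(b) = C1 - b^4/6 + 3*b^3/5


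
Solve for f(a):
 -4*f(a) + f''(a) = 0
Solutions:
 f(a) = C1*exp(-2*a) + C2*exp(2*a)


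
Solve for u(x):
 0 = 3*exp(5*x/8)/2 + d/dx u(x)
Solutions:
 u(x) = C1 - 12*exp(5*x/8)/5


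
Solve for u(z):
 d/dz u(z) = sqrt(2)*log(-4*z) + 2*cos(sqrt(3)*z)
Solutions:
 u(z) = C1 + sqrt(2)*z*(log(-z) - 1) + 2*sqrt(2)*z*log(2) + 2*sqrt(3)*sin(sqrt(3)*z)/3


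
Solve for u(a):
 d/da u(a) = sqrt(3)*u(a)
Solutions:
 u(a) = C1*exp(sqrt(3)*a)


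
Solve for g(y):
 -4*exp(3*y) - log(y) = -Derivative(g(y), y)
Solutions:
 g(y) = C1 + y*log(y) - y + 4*exp(3*y)/3


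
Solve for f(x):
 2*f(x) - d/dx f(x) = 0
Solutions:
 f(x) = C1*exp(2*x)


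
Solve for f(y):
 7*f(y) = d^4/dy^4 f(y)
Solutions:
 f(y) = C1*exp(-7^(1/4)*y) + C2*exp(7^(1/4)*y) + C3*sin(7^(1/4)*y) + C4*cos(7^(1/4)*y)


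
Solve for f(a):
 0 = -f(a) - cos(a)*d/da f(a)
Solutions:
 f(a) = C1*sqrt(sin(a) - 1)/sqrt(sin(a) + 1)


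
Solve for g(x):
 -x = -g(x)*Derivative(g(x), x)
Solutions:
 g(x) = -sqrt(C1 + x^2)
 g(x) = sqrt(C1 + x^2)


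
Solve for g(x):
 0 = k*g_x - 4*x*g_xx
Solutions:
 g(x) = C1 + x^(re(k)/4 + 1)*(C2*sin(log(x)*Abs(im(k))/4) + C3*cos(log(x)*im(k)/4))


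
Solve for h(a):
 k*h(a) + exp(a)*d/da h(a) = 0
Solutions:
 h(a) = C1*exp(k*exp(-a))


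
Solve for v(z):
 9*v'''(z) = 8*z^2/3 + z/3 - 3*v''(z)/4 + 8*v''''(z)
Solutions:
 v(z) = C1 + C2*z + C3*exp(z*(9 - sqrt(105))/16) + C4*exp(z*(9 + sqrt(105))/16) + 8*z^4/27 - 382*z^3/27 + 14776*z^2/27


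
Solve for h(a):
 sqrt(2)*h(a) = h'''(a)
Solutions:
 h(a) = C3*exp(2^(1/6)*a) + (C1*sin(2^(1/6)*sqrt(3)*a/2) + C2*cos(2^(1/6)*sqrt(3)*a/2))*exp(-2^(1/6)*a/2)


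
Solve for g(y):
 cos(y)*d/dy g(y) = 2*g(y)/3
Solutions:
 g(y) = C1*(sin(y) + 1)^(1/3)/(sin(y) - 1)^(1/3)


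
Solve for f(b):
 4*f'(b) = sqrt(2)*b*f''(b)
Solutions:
 f(b) = C1 + C2*b^(1 + 2*sqrt(2))


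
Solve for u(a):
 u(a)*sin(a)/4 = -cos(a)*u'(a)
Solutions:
 u(a) = C1*cos(a)^(1/4)
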